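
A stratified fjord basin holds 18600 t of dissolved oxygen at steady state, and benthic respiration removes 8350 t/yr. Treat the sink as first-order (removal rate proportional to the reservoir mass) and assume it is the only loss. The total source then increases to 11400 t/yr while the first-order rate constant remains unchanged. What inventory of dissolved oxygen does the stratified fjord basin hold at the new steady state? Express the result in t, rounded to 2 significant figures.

Rate constant k = F/M = 8350 / 18600 = 0.4489 yr⁻¹.
At the new steady state, source = k·M_new ⇒ M_new = 11400 / 0.4489 = 25390 t.
(Equivalently M_new = M × F_new/F_old = 18600 × 11400/8350.)

25000 t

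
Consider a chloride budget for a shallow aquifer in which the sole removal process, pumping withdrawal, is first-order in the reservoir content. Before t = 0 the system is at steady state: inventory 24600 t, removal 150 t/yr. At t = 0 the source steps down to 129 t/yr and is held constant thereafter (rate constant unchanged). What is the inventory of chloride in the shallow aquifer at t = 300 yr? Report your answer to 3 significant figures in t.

21700 t

τ = M₀/F₀ = 24600/150 = 164.0 yr; rate constant k = 1/τ.
New steady state M_∞ = F₁/k = F₁·τ = 129 × 164.0 = 21156 t.
M(t) = M_∞ + (M₀ − M_∞)·e^(−t/τ); t/τ = 300/164.0 = 1.829, so e^(−t/τ) = 0.1605.
M(t) = 21156 + 3444 × 0.1605 = 21709 t.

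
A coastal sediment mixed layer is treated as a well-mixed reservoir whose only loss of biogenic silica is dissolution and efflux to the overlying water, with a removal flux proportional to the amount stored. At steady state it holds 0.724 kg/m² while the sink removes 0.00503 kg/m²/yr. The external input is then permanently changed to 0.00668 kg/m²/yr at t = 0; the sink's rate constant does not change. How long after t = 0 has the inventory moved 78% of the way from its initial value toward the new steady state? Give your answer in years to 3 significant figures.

218 yr

τ = M₀/F₀ = 0.724/0.00503 = 143.9 yr.
The remaining gap fraction is e^(−t/τ); 78% covered ⇒ e^(−t/τ) = 0.220.
t = −τ ln(0.220) = 143.9 × 1.514 = 217.9 yr.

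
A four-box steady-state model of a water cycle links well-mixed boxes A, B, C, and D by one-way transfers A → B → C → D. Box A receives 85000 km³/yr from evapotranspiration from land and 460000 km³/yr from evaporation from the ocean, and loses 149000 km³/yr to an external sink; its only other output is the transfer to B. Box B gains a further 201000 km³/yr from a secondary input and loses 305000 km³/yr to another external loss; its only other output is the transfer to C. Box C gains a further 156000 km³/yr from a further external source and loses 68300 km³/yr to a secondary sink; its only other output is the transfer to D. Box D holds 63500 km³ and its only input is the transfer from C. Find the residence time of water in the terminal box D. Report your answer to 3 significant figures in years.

0.167 yr

Box A: F(A→B) = (85000 + 460000) − 149000 = 396000 km³/yr.
Box B: F(B→C) = (396000 + 201000) − 305000 = 292000 km³/yr.
Box C: F(C→D) = (292000 + 156000) − 68300 = 379700 km³/yr.
Box D throughput = its input = 379700 km³/yr; τ = 63500 / 379700 = 0.1672 yr.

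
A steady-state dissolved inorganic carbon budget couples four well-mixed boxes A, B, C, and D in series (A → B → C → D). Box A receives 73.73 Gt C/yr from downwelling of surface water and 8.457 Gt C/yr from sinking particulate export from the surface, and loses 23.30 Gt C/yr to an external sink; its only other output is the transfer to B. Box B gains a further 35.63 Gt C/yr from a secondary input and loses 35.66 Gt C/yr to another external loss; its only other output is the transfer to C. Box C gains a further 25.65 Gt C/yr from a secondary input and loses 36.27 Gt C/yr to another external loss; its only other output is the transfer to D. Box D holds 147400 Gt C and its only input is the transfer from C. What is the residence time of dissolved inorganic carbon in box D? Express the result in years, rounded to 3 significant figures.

3060 yr

Box A: F(A→B) = (73.73 + 8.457) − 23.30 = 58.887 Gt C/yr.
Box B: F(B→C) = (58.887 + 35.63) − 35.66 = 58.857 Gt C/yr.
Box C: F(C→D) = (58.857 + 25.65) − 36.27 = 48.237 Gt C/yr.
Box D throughput = its input = 48.237 Gt C/yr; τ = 147400 / 48.237 = 3056 yr.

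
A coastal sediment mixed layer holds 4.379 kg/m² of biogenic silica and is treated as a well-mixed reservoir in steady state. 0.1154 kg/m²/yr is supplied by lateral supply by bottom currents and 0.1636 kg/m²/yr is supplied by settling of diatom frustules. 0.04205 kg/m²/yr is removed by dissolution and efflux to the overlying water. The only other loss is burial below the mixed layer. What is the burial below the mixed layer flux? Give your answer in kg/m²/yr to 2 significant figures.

At steady state ΣF_in = ΣF_out.
ΣF_in = 0.1154 + 0.1636 = 0.27900 kg/m²/yr.
Burial below the mixed layer flux = ΣF_in − (0.04205) = 0.27900 − 0.04205 = 0.2370 kg/m²/yr.

0.24 kg/m²/yr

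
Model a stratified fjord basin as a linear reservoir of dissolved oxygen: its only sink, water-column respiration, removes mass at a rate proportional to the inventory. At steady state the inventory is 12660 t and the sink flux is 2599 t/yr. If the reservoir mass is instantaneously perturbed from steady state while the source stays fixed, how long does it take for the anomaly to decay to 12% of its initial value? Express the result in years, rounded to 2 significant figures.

10 yr

For a linear reservoir the anomaly decays as exp(−t/τ) with τ = M/F = 12660/2599 = 4.871 yr.
exp(−t/τ) = 0.12 ⇒ t = −τ ln(0.12) = 4.871 × 2.120 = 10.33 yr.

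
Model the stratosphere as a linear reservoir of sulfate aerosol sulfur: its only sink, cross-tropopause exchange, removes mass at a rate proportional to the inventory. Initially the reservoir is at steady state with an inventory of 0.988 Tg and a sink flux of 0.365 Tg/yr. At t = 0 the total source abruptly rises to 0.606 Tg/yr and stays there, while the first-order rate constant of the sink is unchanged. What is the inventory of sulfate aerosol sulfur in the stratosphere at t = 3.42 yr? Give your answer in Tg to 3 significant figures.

τ = M₀/F₀ = 0.988/0.365 = 2.707 yr; rate constant k = 1/τ.
New steady state M_∞ = F₁/k = F₁·τ = 0.606 × 2.707 = 1.6404 Tg.
M(t) = M_∞ + (M₀ − M_∞)·e^(−t/τ); t/τ = 3.42/2.707 = 1.263, so e^(−t/τ) = 0.2827.
M(t) = 1.6404 − 0.6524 × 0.2827 = 1.4559 Tg.

1.46 Tg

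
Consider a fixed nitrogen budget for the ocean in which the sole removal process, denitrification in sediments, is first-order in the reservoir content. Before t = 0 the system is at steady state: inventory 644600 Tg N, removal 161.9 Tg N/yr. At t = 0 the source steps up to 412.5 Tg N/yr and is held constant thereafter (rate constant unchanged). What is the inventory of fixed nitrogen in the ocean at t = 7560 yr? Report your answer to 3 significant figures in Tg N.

1.49×10^6 Tg N

τ = M₀/F₀ = 644600/161.9 = 3981 yr; rate constant k = 1/τ.
New steady state M_∞ = F₁/k = F₁·τ = 412.5 × 3981 = 1.6424×10^6 Tg N.
M(t) = M_∞ + (M₀ − M_∞)·e^(−t/τ); t/τ = 7560/3981 = 1.899, so e^(−t/τ) = 0.1497.
M(t) = 1.6424×10^6 − 997800 × 0.1497 = 1.4929×10^6 Tg N.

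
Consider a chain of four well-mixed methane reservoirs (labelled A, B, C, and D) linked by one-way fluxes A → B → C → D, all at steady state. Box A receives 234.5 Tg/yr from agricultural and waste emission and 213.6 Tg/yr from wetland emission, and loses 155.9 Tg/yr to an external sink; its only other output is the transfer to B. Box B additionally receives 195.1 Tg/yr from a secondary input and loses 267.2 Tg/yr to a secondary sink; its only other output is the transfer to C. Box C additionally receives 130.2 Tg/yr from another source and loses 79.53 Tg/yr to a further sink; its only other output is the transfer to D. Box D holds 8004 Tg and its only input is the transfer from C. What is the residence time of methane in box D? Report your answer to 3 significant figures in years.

29.6 yr

Box A: F(A→B) = (234.5 + 213.6) − 155.9 = 292.20 Tg/yr.
Box B: F(B→C) = (292.20 + 195.1) − 267.2 = 220.10 Tg/yr.
Box C: F(C→D) = (220.10 + 130.2) − 79.53 = 270.77 Tg/yr.
Box D throughput = its input = 270.77 Tg/yr; τ = 8004 / 270.77 = 29.56 yr.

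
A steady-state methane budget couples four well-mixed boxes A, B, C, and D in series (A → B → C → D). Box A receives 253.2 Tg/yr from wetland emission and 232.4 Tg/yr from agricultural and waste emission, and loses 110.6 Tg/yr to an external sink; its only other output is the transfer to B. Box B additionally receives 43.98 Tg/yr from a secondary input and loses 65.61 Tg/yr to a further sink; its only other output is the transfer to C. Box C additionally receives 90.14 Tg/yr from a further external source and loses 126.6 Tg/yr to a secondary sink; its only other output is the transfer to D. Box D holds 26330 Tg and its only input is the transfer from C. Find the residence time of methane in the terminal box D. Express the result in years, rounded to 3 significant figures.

Box A: F(A→B) = (253.2 + 232.4) − 110.6 = 375.00 Tg/yr.
Box B: F(B→C) = (375.00 + 43.98) − 65.61 = 353.37 Tg/yr.
Box C: F(C→D) = (353.37 + 90.14) − 126.6 = 316.91 Tg/yr.
Box D throughput = its input = 316.91 Tg/yr; τ = 26330 / 316.91 = 83.08 yr.

83.1 yr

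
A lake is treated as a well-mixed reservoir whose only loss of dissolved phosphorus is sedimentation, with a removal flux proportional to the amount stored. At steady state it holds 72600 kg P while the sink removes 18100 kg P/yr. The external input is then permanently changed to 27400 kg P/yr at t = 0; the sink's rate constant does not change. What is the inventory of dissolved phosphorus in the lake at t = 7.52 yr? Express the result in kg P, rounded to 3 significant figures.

104000 kg P

Residence time τ = M₀/F₀ = 4.011 yr. The eventual steady state is M_∞ = M₀·(F₁/F₀) = 72600 × 27400/18100 = 109900 kg P.
The anomaly ΔM(t) = M(t) − M_∞ decays as ΔM₀·e^(−t/τ) with ΔM₀ = 72600 − 109900 = −37300 kg P.
At t = 7.52 yr, e^(−t/τ) = e^(−1.875) = 0.1534, so ΔM = −5722 kg P and M = 109900 − 5722 = 104180 kg P.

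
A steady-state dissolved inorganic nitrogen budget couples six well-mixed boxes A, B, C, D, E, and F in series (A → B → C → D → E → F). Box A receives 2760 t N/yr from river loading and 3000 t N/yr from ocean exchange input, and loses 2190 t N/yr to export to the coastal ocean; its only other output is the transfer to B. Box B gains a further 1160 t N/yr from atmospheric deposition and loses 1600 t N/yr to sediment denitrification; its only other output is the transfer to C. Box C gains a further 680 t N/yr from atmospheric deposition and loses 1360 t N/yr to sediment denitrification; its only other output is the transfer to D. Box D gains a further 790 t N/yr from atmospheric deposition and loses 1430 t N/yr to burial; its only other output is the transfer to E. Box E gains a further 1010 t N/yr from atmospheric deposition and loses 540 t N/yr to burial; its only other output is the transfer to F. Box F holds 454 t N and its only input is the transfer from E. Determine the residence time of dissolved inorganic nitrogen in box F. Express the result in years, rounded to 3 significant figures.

0.199 yr

Box A: F(A→B) = (2760 + 3000) − 2190 = 3570.0 t N/yr.
Box B: F(B→C) = (3570.0 + 1160) − 1600 = 3130.0 t N/yr.
Box C: F(C→D) = (3130.0 + 680) − 1360 = 2450.0 t N/yr.
Box D: F(D→E) = (2450.0 + 790) − 1430 = 1810.0 t N/yr.
Box E: F(E→F) = (1810.0 + 1010) − 540 = 2280.0 t N/yr.
Box F throughput = its input = 2280.0 t N/yr; τ = 454 / 2280.0 = 0.1991 yr.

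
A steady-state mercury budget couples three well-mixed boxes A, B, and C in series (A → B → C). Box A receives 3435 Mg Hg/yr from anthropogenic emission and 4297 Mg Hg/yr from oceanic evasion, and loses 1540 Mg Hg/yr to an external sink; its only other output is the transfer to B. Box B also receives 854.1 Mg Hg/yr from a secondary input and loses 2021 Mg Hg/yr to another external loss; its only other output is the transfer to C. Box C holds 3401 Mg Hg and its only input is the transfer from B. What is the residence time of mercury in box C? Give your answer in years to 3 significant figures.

0.677 yr

Box A: F(A→B) = (3435 + 4297) − 1540 = 6192.0 Mg Hg/yr.
Box B: F(B→C) = (6192.0 + 854.1) − 2021 = 5025.1 Mg Hg/yr.
Box C throughput = its input = 5025.1 Mg Hg/yr; τ = 3401 / 5025.1 = 0.6768 yr.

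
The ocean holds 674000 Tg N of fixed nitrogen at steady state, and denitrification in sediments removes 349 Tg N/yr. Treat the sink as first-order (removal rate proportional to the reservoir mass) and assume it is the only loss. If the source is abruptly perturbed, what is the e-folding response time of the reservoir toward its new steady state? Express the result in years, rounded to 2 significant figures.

1900 yr

For a linear reservoir the response time equals the residence time τ = M/F.
τ = 674000 / 349 = 1931 yr.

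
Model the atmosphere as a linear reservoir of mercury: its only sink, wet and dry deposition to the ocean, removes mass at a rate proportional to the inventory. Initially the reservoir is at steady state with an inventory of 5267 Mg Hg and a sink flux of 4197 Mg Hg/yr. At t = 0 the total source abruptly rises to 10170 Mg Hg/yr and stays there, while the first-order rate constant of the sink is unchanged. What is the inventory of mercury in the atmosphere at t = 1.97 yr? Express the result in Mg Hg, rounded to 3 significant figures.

The sink rate constant is k = F₀/M₀ = 4197/5267 = 0.7968 yr⁻¹.
Solving dM/dt = F₁ − kM with M(0) = M₀ gives M(t) = F₁/k + (M₀ − F₁/k)·e^(−kt).
F₁/k = 10170/0.7968 = 12763 Mg Hg; kt = 0.7968 × 1.97 = 1.570, e^(−kt) = 0.2081.
M(1.97) = 12763 + (5267 − 12763) × 0.2081 = 12763 − 1560 = 11203 Mg Hg.

11200 Mg Hg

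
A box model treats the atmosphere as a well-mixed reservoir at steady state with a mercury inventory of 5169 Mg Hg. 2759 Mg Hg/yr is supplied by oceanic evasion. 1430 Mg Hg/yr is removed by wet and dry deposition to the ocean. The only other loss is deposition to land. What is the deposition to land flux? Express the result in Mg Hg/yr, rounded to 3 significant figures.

1330 Mg Hg/yr

At steady state ΣF_in = ΣF_out.
ΣF_in = 2759.0 Mg Hg/yr.
Deposition to land flux = ΣF_in − (1430) = 2759.0 − 1430 = 1329 Mg Hg/yr.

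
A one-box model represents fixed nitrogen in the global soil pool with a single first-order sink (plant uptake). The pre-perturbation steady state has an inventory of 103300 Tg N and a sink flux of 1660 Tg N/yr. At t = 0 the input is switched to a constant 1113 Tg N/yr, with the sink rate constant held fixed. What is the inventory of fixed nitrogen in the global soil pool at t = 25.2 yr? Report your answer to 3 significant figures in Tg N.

92000 Tg N

τ = M₀/F₀ = 103300/1660 = 62.23 yr; rate constant k = 1/τ.
New steady state M_∞ = F₁/k = F₁·τ = 1113 × 62.23 = 69261 Tg N.
M(t) = M_∞ + (M₀ − M_∞)·e^(−t/τ); t/τ = 25.2/62.23 = 0.4050, so e^(−t/τ) = 0.6670.
M(t) = 69261 + 34040 × 0.6670 = 91965 Tg N.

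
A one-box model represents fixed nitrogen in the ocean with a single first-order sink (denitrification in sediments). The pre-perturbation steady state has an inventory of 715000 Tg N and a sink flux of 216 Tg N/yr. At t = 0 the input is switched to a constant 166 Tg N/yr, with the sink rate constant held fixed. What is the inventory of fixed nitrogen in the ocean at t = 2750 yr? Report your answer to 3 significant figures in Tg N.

622000 Tg N

The sink rate constant is k = F₀/M₀ = 216/715000 = 0.0003021 yr⁻¹.
Solving dM/dt = F₁ − kM with M(0) = M₀ gives M(t) = F₁/k + (M₀ − F₁/k)·e^(−kt).
F₁/k = 166/0.0003021 = 549490 Tg N; kt = 0.0003021 × 2750 = 0.8308, e^(−kt) = 0.4357.
M(2750) = 549490 + (715000 − 549490) × 0.4357 = 549490 + 72110 = 621610 Tg N.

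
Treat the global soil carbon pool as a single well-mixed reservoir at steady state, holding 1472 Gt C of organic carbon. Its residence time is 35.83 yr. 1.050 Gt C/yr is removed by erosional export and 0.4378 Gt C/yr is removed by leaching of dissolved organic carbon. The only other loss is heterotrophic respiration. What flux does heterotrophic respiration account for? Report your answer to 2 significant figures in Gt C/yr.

40 Gt C/yr

Total removal F = M/τ = 1472 / 35.83 = 41.08 Gt C/yr.
Heterotrophic respiration = F − (1.050 + 0.4378) = 41.08 − 1.488 = 39.60 Gt C/yr.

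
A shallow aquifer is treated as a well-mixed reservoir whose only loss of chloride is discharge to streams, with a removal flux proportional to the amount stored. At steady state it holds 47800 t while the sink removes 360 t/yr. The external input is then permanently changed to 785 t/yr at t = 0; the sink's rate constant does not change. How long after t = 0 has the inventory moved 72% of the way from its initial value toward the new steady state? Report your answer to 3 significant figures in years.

τ = M₀/F₀ = 47800/360 = 132.8 yr.
The remaining gap fraction is e^(−t/τ); 72% covered ⇒ e^(−t/τ) = 0.280.
t = −τ ln(0.280) = 132.8 × 1.273 = 169.0 yr.

169 yr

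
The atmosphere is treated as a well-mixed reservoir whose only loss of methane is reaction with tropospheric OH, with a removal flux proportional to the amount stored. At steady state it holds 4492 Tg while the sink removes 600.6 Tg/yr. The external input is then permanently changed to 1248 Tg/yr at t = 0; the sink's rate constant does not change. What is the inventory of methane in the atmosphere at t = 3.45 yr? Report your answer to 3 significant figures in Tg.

Residence time τ = M₀/F₀ = 7.479 yr. The eventual steady state is M_∞ = M₀·(F₁/F₀) = 4492 × 1248/600.6 = 9334.0 Tg.
The anomaly ΔM(t) = M(t) − M_∞ decays as ΔM₀·e^(−t/τ) with ΔM₀ = 4492 − 9334.0 = −4842 Tg.
At t = 3.45 yr, e^(−t/τ) = e^(−0.4613) = 0.6305, so ΔM = −3053 Tg and M = 9334.0 − 3053 = 6281.2 Tg.

6280 Tg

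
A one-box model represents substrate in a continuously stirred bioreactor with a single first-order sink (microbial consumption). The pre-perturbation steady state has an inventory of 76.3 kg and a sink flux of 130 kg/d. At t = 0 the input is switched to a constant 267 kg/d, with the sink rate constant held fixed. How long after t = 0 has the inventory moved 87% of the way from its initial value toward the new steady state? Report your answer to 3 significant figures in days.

1.20 d

τ = M₀/F₀ = 76.3/130 = 0.5869 d.
The remaining gap fraction is e^(−t/τ); 87% covered ⇒ e^(−t/τ) = 0.130.
t = −τ ln(0.130) = 0.5869 × 2.040 = 1.197 d.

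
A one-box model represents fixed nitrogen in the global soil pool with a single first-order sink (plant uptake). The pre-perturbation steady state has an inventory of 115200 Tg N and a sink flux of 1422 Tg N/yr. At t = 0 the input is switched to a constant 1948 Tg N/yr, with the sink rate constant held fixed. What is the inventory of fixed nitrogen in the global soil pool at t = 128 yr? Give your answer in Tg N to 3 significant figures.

149000 Tg N

τ = M₀/F₀ = 115200/1422 = 81.01 yr; rate constant k = 1/τ.
New steady state M_∞ = F₁/k = F₁·τ = 1948 × 81.01 = 157810 Tg N.
M(t) = M_∞ + (M₀ − M_∞)·e^(−t/τ); t/τ = 128/81.01 = 1.580, so e^(−t/τ) = 0.2060.
M(t) = 157810 − 42610 × 0.2060 = 149040 Tg N.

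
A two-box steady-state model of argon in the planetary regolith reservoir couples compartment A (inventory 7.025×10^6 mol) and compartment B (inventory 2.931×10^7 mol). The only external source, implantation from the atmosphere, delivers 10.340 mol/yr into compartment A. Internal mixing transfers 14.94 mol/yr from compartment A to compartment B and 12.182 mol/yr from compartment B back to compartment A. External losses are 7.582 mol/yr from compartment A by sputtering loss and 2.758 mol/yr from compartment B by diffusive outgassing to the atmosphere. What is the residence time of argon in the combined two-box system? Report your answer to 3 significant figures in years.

3.51×10^6 yr

Treat the two boxes together as one reservoir: the mixing fluxes between them are internal recycling, so τ = ΣM / Σ(external losses).
M_total = 7.025×10^6 + 2.931×10^7 = 3.6335×10^7 mol.
ΣF_external_out = 7.582 + 2.758 = 10.340 mol/yr.
τ = M_total / ΣF_ext = 3.6335×10^7 / 10.340 = 3.514×10^6 yr.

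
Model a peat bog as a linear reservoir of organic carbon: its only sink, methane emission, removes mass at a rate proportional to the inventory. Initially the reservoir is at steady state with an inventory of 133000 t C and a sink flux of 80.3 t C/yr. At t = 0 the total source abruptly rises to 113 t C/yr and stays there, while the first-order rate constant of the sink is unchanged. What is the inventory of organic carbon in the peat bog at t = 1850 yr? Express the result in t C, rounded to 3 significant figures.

τ = M₀/F₀ = 133000/80.3 = 1656 yr; rate constant k = 1/τ.
New steady state M_∞ = F₁/k = F₁·τ = 113 × 1656 = 187160 t C.
M(t) = M_∞ + (M₀ − M_∞)·e^(−t/τ); t/τ = 1850/1656 = 1.117, so e^(−t/τ) = 0.3273.
M(t) = 187160 − 54160 × 0.3273 = 169440 t C.

169000 t C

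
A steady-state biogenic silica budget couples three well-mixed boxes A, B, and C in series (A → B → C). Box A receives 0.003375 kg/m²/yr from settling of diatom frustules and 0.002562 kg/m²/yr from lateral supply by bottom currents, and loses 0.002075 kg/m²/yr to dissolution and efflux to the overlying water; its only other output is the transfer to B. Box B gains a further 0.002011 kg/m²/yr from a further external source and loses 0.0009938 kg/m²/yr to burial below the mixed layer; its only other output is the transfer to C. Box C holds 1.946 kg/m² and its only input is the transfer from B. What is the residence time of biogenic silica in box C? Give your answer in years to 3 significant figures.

399 yr

Box A: F(A→B) = (0.003375 + 0.002562) − 0.002075 = 0.0038620 kg/m²/yr.
Box B: F(B→C) = (0.0038620 + 0.002011) − 0.0009938 = 0.0048792 kg/m²/yr.
Box C throughput = its input = 0.0048792 kg/m²/yr; τ = 1.946 / 0.0048792 = 398.8 yr.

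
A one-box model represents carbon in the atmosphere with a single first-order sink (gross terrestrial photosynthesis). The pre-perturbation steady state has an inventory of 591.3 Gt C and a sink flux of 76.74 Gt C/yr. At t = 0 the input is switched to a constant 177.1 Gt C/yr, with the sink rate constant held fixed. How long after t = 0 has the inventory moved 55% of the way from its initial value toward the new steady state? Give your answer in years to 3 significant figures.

τ = M₀/F₀ = 591.3/76.74 = 7.705 yr.
The remaining gap fraction is e^(−t/τ); 55% covered ⇒ e^(−t/τ) = 0.450.
t = −τ ln(0.450) = 7.705 × 0.7985 = 6.153 yr.

6.15 yr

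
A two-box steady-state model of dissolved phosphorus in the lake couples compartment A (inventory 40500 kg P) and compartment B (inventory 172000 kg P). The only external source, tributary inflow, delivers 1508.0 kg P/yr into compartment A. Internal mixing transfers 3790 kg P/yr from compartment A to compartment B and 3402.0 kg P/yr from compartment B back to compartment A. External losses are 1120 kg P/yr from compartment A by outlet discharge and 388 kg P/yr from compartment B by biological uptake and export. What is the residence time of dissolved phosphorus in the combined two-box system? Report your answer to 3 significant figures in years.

Treat the two boxes together as one reservoir: the mixing fluxes between them are internal recycling, so τ = ΣM / Σ(external losses).
M_total = 40500 + 172000 = 212500 kg P.
ΣF_external_out = 1120 + 388 = 1508.0 kg P/yr.
τ = M_total / ΣF_ext = 212500 / 1508.0 = 140.9 yr.

141 yr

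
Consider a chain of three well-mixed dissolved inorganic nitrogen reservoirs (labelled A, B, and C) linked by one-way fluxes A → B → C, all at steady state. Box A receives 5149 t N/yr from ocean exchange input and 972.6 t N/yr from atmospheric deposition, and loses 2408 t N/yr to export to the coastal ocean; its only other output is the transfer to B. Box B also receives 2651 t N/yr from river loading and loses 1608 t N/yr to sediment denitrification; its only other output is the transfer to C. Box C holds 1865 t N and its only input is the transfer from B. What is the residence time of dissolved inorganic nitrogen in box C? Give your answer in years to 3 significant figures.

Box A: F(A→B) = (5149 + 972.6) − 2408 = 3713.6 t N/yr.
Box B: F(B→C) = (3713.6 + 2651) − 1608 = 4756.6 t N/yr.
Box C throughput = its input = 4756.6 t N/yr; τ = 1865 / 4756.6 = 0.3921 yr.

0.392 yr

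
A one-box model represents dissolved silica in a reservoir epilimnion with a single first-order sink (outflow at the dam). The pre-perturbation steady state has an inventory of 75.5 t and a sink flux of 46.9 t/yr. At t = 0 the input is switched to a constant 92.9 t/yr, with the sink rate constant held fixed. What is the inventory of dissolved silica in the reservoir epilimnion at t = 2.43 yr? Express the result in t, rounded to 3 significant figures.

133 t

Residence time τ = M₀/F₀ = 1.610 yr. The eventual steady state is M_∞ = M₀·(F₁/F₀) = 75.5 × 92.9/46.9 = 149.55 t.
The anomaly ΔM(t) = M(t) − M_∞ decays as ΔM₀·e^(−t/τ) with ΔM₀ = 75.5 − 149.55 = −74.05 t.
At t = 2.43 yr, e^(−t/τ) = e^(−1.509) = 0.2210, so ΔM = −16.37 t and M = 149.55 − 16.37 = 133.18 t.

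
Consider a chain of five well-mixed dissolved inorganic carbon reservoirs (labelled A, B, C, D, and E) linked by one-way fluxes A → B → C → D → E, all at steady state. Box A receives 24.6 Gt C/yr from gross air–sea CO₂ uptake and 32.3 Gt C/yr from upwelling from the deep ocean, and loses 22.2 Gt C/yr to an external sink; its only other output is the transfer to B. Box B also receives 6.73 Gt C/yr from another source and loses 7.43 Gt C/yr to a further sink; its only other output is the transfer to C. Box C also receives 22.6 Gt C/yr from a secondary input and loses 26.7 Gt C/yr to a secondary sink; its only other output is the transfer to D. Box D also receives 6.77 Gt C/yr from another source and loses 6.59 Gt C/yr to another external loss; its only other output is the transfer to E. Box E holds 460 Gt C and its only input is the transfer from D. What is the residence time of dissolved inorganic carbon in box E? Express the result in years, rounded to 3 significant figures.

15.3 yr

Box A: F(A→B) = (24.6 + 32.3) − 22.2 = 34.700 Gt C/yr.
Box B: F(B→C) = (34.700 + 6.73) − 7.43 = 34.000 Gt C/yr.
Box C: F(C→D) = (34.000 + 22.6) − 26.7 = 29.900 Gt C/yr.
Box D: F(D→E) = (29.900 + 6.77) − 6.59 = 30.080 Gt C/yr.
Box E throughput = its input = 30.080 Gt C/yr; τ = 460 / 30.080 = 15.29 yr.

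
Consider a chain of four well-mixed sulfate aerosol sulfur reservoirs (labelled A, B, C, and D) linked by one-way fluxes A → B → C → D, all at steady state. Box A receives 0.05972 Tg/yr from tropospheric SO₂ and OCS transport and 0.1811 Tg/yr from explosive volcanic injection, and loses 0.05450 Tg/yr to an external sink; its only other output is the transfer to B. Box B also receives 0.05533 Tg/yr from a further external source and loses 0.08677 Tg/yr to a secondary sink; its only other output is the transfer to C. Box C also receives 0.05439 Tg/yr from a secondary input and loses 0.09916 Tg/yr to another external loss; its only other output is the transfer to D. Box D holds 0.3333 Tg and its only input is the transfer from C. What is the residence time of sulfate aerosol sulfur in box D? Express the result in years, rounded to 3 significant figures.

Box A: F(A→B) = (0.05972 + 0.1811) − 0.05450 = 0.18632 Tg/yr.
Box B: F(B→C) = (0.18632 + 0.05533) − 0.08677 = 0.15488 Tg/yr.
Box C: F(C→D) = (0.15488 + 0.05439) − 0.09916 = 0.11011 Tg/yr.
Box D throughput = its input = 0.11011 Tg/yr; τ = 0.3333 / 0.11011 = 3.027 yr.

3.03 yr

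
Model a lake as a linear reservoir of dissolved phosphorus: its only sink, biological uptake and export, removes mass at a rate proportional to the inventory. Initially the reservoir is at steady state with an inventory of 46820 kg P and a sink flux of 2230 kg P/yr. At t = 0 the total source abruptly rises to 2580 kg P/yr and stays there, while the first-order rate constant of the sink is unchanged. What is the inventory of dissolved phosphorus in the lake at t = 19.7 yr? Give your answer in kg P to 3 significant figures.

51300 kg P

Residence time τ = M₀/F₀ = 21.00 yr. The eventual steady state is M_∞ = M₀·(F₁/F₀) = 46820 × 2580/2230 = 54168 kg P.
The anomaly ΔM(t) = M(t) − M_∞ decays as ΔM₀·e^(−t/τ) with ΔM₀ = 46820 − 54168 = −7348 kg P.
At t = 19.7 yr, e^(−t/τ) = e^(−0.9383) = 0.3913, so ΔM = −2875 kg P and M = 54168 − 2875 = 51293 kg P.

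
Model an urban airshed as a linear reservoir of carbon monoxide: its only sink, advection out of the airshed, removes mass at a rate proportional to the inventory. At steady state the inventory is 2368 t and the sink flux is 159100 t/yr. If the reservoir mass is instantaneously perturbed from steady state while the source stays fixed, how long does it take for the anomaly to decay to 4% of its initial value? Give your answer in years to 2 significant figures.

For a linear reservoir the anomaly decays as exp(−t/τ) with τ = M/F = 2368/159100 = 0.01488 yr.
exp(−t/τ) = 0.04 ⇒ t = −τ ln(0.04) = 0.01488 × 3.219 = 0.04791 yr.

0.048 yr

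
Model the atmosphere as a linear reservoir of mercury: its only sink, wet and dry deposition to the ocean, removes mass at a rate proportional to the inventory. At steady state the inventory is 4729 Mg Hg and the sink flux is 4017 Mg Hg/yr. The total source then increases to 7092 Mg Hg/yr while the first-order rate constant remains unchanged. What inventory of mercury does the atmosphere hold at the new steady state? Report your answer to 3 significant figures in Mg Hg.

8350 Mg Hg

Rate constant k = F/M = 4017 / 4729 = 0.8494 yr⁻¹.
At the new steady state, source = k·M_new ⇒ M_new = 7092 / 0.8494 = 8349 Mg Hg.
(Equivalently M_new = M × F_new/F_old = 4729 × 7092/4017.)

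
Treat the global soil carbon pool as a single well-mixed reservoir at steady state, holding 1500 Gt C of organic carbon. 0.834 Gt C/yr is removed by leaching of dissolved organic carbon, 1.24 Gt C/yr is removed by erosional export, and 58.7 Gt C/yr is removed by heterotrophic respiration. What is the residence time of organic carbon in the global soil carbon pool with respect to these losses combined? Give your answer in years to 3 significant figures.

Total removal = 0.8340 + 1.240 + 58.70 = 60.774 Gt C/yr.
τ = M / ΣF_out = 1500 / 60.774 = 24.68 yr.

24.7 yr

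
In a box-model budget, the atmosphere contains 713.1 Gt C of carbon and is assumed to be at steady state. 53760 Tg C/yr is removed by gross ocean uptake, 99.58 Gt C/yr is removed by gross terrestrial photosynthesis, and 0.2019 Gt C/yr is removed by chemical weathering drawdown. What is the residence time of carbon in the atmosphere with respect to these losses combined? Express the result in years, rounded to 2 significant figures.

4.6 yr

Convert the gross ocean uptake flux: 53760 Tg C/yr = 53.76 Gt C/yr.
Total removal = 53.76 + 99.58 + 0.2019 = 153.54 Gt C/yr.
τ = M / ΣF_out = 713.1 / 153.54 = 4.644 yr.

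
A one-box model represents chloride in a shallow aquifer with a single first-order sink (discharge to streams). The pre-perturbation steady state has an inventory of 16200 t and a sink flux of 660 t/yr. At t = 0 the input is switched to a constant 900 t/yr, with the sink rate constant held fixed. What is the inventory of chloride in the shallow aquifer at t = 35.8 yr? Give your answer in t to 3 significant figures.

20700 t

Residence time τ = M₀/F₀ = 24.55 yr. The eventual steady state is M_∞ = M₀·(F₁/F₀) = 16200 × 900/660 = 22091 t.
The anomaly ΔM(t) = M(t) − M_∞ decays as ΔM₀·e^(−t/τ) with ΔM₀ = 16200 − 22091 = −5891 t.
At t = 35.8 yr, e^(−t/τ) = e^(−1.459) = 0.2326, so ΔM = −1370 t and M = 22091 − 1370 = 20721 t.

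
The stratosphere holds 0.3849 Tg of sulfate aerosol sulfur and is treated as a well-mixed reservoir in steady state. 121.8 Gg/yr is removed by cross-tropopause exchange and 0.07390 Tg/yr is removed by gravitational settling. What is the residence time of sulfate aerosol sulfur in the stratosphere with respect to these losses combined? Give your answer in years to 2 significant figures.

2.0 yr

Convert the cross-tropopause exchange flux: 121.8 Gg/yr = 0.1218 Tg/yr.
Total removal = 0.1218 + 0.07390 = 0.19570 Tg/yr.
τ = M / ΣF_out = 0.3849 / 0.19570 = 1.967 yr.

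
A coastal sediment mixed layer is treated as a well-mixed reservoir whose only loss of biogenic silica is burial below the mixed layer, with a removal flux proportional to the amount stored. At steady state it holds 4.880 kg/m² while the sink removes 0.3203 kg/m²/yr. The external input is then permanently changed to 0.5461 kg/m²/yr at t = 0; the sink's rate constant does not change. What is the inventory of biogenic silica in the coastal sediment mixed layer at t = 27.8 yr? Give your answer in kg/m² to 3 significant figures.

7.77 kg/m²

Residence time τ = M₀/F₀ = 15.24 yr. The eventual steady state is M_∞ = M₀·(F₁/F₀) = 4.880 × 0.5461/0.3203 = 8.3202 kg/m².
The anomaly ΔM(t) = M(t) − M_∞ decays as ΔM₀·e^(−t/τ) with ΔM₀ = 4.880 − 8.3202 = −3.440 kg/m².
At t = 27.8 yr, e^(−t/τ) = e^(−1.825) = 0.1613, so ΔM = −0.5548 kg/m² and M = 8.3202 − 0.5548 = 7.7654 kg/m².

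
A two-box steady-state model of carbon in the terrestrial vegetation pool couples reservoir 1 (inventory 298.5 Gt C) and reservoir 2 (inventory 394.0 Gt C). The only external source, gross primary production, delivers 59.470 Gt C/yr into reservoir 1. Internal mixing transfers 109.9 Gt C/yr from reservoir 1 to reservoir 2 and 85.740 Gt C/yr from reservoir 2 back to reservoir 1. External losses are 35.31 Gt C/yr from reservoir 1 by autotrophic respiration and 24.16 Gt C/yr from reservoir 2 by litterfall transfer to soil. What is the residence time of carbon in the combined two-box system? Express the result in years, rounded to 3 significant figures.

Residence time in the combined system uses the total inventory and the total *external* removal — internal exchanges between the two boxes cancel.
M_total = 298.5 + 394.0 = 692.50 Gt C.
ΣF_external_out = 35.31 + 24.16 = 59.470 Gt C/yr.
τ = M_total / ΣF_ext = 692.50 / 59.470 = 11.64 yr.

11.6 yr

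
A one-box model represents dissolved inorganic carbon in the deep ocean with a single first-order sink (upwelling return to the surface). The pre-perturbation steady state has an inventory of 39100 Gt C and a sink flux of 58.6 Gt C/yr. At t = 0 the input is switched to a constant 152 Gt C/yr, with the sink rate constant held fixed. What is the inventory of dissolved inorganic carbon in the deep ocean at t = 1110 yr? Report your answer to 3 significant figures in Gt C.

89600 Gt C

τ = M₀/F₀ = 39100/58.6 = 667.2 yr; rate constant k = 1/τ.
New steady state M_∞ = F₁/k = F₁·τ = 152 × 667.2 = 101420 Gt C.
M(t) = M_∞ + (M₀ − M_∞)·e^(−t/τ); t/τ = 1110/667.2 = 1.664, so e^(−t/τ) = 0.1895.
M(t) = 101420 − 62320 × 0.1895 = 89613 Gt C.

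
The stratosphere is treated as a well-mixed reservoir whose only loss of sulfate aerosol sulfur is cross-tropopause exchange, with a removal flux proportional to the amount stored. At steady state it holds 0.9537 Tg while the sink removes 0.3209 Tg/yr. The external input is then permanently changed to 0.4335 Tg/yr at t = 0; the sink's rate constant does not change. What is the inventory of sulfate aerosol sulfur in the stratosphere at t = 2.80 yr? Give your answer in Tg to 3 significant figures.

The sink rate constant is k = F₀/M₀ = 0.3209/0.9537 = 0.3365 yr⁻¹.
Solving dM/dt = F₁ − kM with M(0) = M₀ gives M(t) = F₁/k + (M₀ − F₁/k)·e^(−kt).
F₁/k = 0.4335/0.3365 = 1.2883 Tg; kt = 0.3365 × 2.80 = 0.9421, e^(−kt) = 0.3898.
M(2.80) = 1.2883 + (0.9537 − 1.2883) × 0.3898 = 1.2883 − 0.1304 = 1.1579 Tg.

1.16 Tg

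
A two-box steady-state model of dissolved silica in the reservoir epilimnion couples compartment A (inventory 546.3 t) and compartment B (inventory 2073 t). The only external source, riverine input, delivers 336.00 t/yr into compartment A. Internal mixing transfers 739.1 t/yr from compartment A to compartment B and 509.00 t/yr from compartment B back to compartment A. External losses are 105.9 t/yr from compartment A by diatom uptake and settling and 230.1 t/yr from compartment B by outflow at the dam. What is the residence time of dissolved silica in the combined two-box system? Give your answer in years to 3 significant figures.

Residence time in the combined system uses the total inventory and the total *external* removal — internal exchanges between the two boxes cancel.
M_total = 546.3 + 2073 = 2619.3 t.
ΣF_external_out = 105.9 + 230.1 = 336.00 t/yr.
τ = M_total / ΣF_ext = 2619.3 / 336.00 = 7.796 yr.

7.80 yr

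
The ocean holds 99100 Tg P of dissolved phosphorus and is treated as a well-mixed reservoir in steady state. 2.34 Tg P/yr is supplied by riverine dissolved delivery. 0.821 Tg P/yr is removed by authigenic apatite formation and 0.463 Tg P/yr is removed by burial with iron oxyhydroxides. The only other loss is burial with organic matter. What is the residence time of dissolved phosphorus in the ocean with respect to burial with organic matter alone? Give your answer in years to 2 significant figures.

94000 yr

At steady state ΣF_in = ΣF_out.
ΣF_in = 2.3400 Tg P/yr.
Burial with organic matter flux = ΣF_in − (0.821 + 0.463) = 2.3400 − 1.284 = 1.056 Tg P/yr.
τ = M / F = 99100 / 1.056 = 93840 yr.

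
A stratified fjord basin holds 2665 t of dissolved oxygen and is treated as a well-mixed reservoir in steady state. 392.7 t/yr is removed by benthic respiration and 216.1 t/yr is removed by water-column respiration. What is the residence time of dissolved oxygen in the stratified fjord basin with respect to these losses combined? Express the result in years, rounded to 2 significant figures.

4.4 yr

Total removal = 392.7 + 216.1 = 608.80 t/yr.
τ = M / ΣF_out = 2665 / 608.80 = 4.377 yr.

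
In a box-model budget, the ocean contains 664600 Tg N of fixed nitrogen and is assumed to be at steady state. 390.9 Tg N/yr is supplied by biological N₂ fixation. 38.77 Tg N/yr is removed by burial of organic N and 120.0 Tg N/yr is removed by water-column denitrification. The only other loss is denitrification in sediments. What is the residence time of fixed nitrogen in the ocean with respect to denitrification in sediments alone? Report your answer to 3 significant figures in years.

At steady state ΣF_in = ΣF_out.
ΣF_in = 390.90 Tg N/yr.
Denitrification in sediments flux = ΣF_in − (38.77 + 120.0) = 390.90 − 158.8 = 232.1 Tg N/yr.
τ = M / F = 664600 / 232.1 = 2863 yr.

2860 yr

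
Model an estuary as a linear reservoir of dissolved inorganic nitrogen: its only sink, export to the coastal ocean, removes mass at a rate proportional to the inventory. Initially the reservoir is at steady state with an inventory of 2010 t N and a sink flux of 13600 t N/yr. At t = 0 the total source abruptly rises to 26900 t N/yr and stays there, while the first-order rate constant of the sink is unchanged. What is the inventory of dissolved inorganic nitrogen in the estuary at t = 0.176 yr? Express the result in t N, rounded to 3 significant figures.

The sink rate constant is k = F₀/M₀ = 13600/2010 = 6.766 yr⁻¹.
Solving dM/dt = F₁ − kM with M(0) = M₀ gives M(t) = F₁/k + (M₀ − F₁/k)·e^(−kt).
F₁/k = 26900/6.766 = 3975.7 t N; kt = 6.766 × 0.176 = 1.191, e^(−kt) = 0.3040.
M(0.176) = 3975.7 + (2010 − 3975.7) × 0.3040 = 3975.7 − 597.5 = 3378.2 t N.

3380 t N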